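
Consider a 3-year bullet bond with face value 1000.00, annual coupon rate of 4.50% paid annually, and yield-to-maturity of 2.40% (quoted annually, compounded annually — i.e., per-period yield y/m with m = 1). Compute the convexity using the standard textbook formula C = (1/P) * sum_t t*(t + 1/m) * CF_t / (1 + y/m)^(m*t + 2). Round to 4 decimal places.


Answer: Convexity = 10.8171

Derivation:
Coupon per period c = face * coupon_rate / m = 45.000000
Periods per year m = 1; per-period yield y/m = 0.024000
Number of cashflows N = 3
Cashflows (t years, CF_t, discount factor 1/(1+y/m)^(m*t), PV):
  t = 1.0000: CF_t = 45.000000, DF = 0.976562, PV = 43.945312
  t = 2.0000: CF_t = 45.000000, DF = 0.953674, PV = 42.915344
  t = 3.0000: CF_t = 1045.000000, DF = 0.931323, PV = 973.232090
Price P = sum_t PV_t = 1060.092747
Convexity numerator sum_t t*(t + 1/m) * CF_t / (1+y/m)^(m*t + 2):
  t = 1.0000: term = 83.819032
  t = 2.0000: term = 245.563569
  t = 3.0000: term = 11137.757383
Convexity = (1/P) * sum = 11467.139984 / 1060.092747 = 10.817110


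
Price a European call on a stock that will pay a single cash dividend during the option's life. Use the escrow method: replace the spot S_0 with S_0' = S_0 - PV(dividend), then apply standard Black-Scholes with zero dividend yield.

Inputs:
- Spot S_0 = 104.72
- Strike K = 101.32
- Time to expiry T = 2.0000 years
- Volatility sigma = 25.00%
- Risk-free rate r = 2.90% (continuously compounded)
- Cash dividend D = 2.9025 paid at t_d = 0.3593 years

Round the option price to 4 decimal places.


PV(D) = D * exp(-r * t_d) = 2.9025 * 0.98963440 = 2.87241384
S_0' = S_0 - PV(D) = 104.7200 - 2.87241384 = 101.84758616
d1 = (ln(S_0'/K) + (r + sigma^2/2)*T) / (sigma*sqrt(T)) = 0.35551524
d2 = d1 - sigma*sqrt(T) = 0.00196185
exp(-rT) = 0.94364995
N(d1) = 0.63889818; N(d2) = 0.50078266
C = S_0' * N(d1) - K * exp(-rT) * N(d2) = 101.84758616 * 0.63889818 - 101.3200 * 0.94364995 * 0.50078266 = 17.1901

Answer: Price = 17.1901


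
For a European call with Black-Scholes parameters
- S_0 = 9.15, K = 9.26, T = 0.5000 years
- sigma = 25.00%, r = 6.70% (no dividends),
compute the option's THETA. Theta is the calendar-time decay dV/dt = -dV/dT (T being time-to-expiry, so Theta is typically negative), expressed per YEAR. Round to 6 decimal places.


Answer: Theta = -0.939191

Derivation:
d1 = 0.2102925986; d2 = 0.0335159033
phi(d1) = 0.3902178829; exp(-qT) = 1.0000000000; exp(-rT) = 0.9670549112
Theta = -S*exp(-qT)*phi(d1)*sigma/(2*sqrt(T)) - r*K*exp(-rT)*N(d2) + q*S*exp(-qT)*N(d1)
N(d1) = 0.5832803442; N(d2) = 0.5133684080; sqrt(T) = 0.7071067812
Term 1 = -9.1500 * 1.0000000000 * 0.3902178829 * 0.2500 / (2 * 0.7071067812) = -0.6311800642
Term 2 = -0.0670 * 9.2600 * 0.9670549112 * 0.5133684080 = -0.3080108842
Term 3 = 0 (no dividend yield, q = 0)
Theta = -0.6311800642 + (-0.3080108842) + (0.0000000000) = -0.939191


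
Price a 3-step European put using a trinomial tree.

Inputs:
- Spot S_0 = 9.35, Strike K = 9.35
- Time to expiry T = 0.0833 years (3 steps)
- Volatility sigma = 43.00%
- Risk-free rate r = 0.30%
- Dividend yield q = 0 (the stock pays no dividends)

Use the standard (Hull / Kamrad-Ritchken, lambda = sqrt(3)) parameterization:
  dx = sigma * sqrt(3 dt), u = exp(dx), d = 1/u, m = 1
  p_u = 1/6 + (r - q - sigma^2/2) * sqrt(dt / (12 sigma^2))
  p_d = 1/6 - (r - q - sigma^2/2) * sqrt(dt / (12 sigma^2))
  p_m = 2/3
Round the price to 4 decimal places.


dt = T/N = 0.027767; dx = sigma*sqrt(3*dt) = 0.124105
u = exp(dx) = 1.132135; d = 1/u = 0.883287
p_u = 0.156660, p_m = 0.666667, p_d = 0.176673
Discount per step: exp(-r*dt) = 0.999917
Stock lattice S(k, j) with j the centered position index:
  k=0: S(0,+0) = 9.3500
  k=1: S(1,-1) = 8.2587; S(1,+0) = 9.3500; S(1,+1) = 10.5855
  k=2: S(2,-2) = 7.2948; S(2,-1) = 8.2587; S(2,+0) = 9.3500; S(2,+1) = 10.5855; S(2,+2) = 11.9842
  k=3: S(3,-3) = 6.4434; S(3,-2) = 7.2948; S(3,-1) = 8.2587; S(3,+0) = 9.3500; S(3,+1) = 10.5855; S(3,+2) = 11.9842; S(3,+3) = 13.5677
Terminal payoffs V(N, j) = max(K - S_T, 0):
  V(3,-3) = 2.906577; V(3,-2) = 2.055174; V(3,-1) = 1.091270; V(3,+0) = 0.000000; V(3,+1) = 0.000000; V(3,+2) = 0.000000; V(3,+3) = 0.000000
Backward induction: V(k, j) = exp(-r*dt) * [p_u * V(k+1, j+1) + p_m * V(k+1, j) + p_d * V(k+1, j-1)]
  V(2,-2) = exp(-r*dt) * [p_u*1.091270 + p_m*2.055174 + p_d*2.906577] = 2.054417
  V(2,-1) = exp(-r*dt) * [p_u*0.000000 + p_m*1.091270 + p_d*2.055174] = 1.090516
  V(2,+0) = exp(-r*dt) * [p_u*0.000000 + p_m*0.000000 + p_d*1.091270] = 0.192782
  V(2,+1) = exp(-r*dt) * [p_u*0.000000 + p_m*0.000000 + p_d*0.000000] = 0.000000
  V(2,+2) = exp(-r*dt) * [p_u*0.000000 + p_m*0.000000 + p_d*0.000000] = 0.000000
  V(1,-1) = exp(-r*dt) * [p_u*0.192782 + p_m*1.090516 + p_d*2.054417] = 1.120079
  V(1,+0) = exp(-r*dt) * [p_u*0.000000 + p_m*0.192782 + p_d*1.090516] = 0.321160
  V(1,+1) = exp(-r*dt) * [p_u*0.000000 + p_m*0.000000 + p_d*0.192782] = 0.034057
  V(0,+0) = exp(-r*dt) * [p_u*0.034057 + p_m*0.321160 + p_d*1.120079] = 0.417295

Answer: Price = V(0,0) = 0.4173


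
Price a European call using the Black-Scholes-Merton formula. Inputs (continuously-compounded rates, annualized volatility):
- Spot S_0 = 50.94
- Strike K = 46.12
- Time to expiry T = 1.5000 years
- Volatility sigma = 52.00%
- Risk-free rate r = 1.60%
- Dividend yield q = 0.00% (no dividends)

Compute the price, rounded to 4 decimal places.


d1 = (ln(S/K) + (r - q + 0.5*sigma^2) * T) / (sigma * sqrt(T)) = 0.51219737
d2 = d1 - sigma * sqrt(T) = -0.12466996
exp(-rT) = 0.97628571; exp(-qT) = 1.00000000
C = S_0 * exp(-qT) * N(d1) - K * exp(-rT) * N(d2)
N(d1) = 0.69574356; N(d2) = 0.45039242
C = 50.9400 * 1.00000000 * 0.69574356 - 46.1200 * 0.97628571 * 0.45039242 = 15.1617

Answer: Price = 15.1617


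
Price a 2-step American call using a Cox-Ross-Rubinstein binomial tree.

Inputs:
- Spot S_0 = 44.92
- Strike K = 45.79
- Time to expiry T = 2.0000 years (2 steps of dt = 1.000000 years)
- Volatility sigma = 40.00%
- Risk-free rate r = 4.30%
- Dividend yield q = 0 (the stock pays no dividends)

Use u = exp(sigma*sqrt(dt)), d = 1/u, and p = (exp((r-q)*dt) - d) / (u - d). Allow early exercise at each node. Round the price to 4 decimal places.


Answer: Price = V(0,0) = 10.2834

Derivation:
dt = T/N = 1.000000
u = exp(sigma*sqrt(dt)) = 1.491825; d = 1/u = 0.670320
p = (exp((r-q)*dt) - d) / (u - d) = 0.454797
Discount per step: exp(-r*dt) = 0.957911
Stock lattice S(k, i) with i counting down-moves:
  k=0: S(0,0) = 44.9200
  k=1: S(1,0) = 67.0128; S(1,1) = 30.1108
  k=2: S(2,0) = 99.9713; S(2,1) = 44.9200; S(2,2) = 20.1839
Terminal payoffs V(N, i) = max(S_T - K, 0):
  V(2,0) = 54.181299; V(2,1) = 0.000000; V(2,2) = 0.000000
Backward induction: V(k, i) = exp(-r*dt) * [p * V(k+1, i) + (1-p) * V(k+1, i+1)]; then take max(V_cont, immediate exercise) for American.
  V(1,0) = exp(-r*dt) * [p*54.181299 + (1-p)*0.000000] = 23.604366; exercise = 21.222765; V(1,0) = max -> 23.604366
  V(1,1) = exp(-r*dt) * [p*0.000000 + (1-p)*0.000000] = 0.000000; exercise = 0.000000; V(1,1) = max -> 0.000000
  V(0,0) = exp(-r*dt) * [p*23.604366 + (1-p)*0.000000] = 10.283365; exercise = 0.000000; V(0,0) = max -> 10.283365


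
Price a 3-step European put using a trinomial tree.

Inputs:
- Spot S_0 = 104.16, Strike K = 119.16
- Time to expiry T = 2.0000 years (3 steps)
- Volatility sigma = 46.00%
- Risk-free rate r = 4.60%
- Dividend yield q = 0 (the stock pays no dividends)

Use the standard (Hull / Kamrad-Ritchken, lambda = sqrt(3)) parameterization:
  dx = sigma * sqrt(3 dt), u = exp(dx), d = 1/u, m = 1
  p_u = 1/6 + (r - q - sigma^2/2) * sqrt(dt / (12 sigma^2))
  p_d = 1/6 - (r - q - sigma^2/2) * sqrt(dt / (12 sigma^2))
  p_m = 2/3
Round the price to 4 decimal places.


Answer: Price = V(0,0) = 29.1937

Derivation:
dt = T/N = 0.666667; dx = sigma*sqrt(3*dt) = 0.650538
u = exp(dx) = 1.916572; d = 1/u = 0.521765
p_u = 0.136025, p_m = 0.666667, p_d = 0.197308
Discount per step: exp(-r*dt) = 0.969799
Stock lattice S(k, j) with j the centered position index:
  k=0: S(0,+0) = 104.1600
  k=1: S(1,-1) = 54.3470; S(1,+0) = 104.1600; S(1,+1) = 199.6302
  k=2: S(2,-2) = 28.3564; S(2,-1) = 54.3470; S(2,+0) = 104.1600; S(2,+1) = 199.6302; S(2,+2) = 382.6056
  k=3: S(3,-3) = 14.7954; S(3,-2) = 28.3564; S(3,-1) = 54.3470; S(3,+0) = 104.1600; S(3,+1) = 199.6302; S(3,+2) = 382.6056; S(3,+3) = 733.2912
Terminal payoffs V(N, j) = max(K - S_T, 0):
  V(3,-3) = 104.364642; V(3,-2) = 90.803630; V(3,-1) = 64.812971; V(3,+0) = 15.000000; V(3,+1) = 0.000000; V(3,+2) = 0.000000; V(3,+3) = 0.000000
Backward induction: V(k, j) = exp(-r*dt) * [p_u * V(k+1, j+1) + p_m * V(k+1, j) + p_d * V(k+1, j-1)]
  V(2,-2) = exp(-r*dt) * [p_u*64.812971 + p_m*90.803630 + p_d*104.364642] = 87.227520
  V(2,-1) = exp(-r*dt) * [p_u*15.000000 + p_m*64.812971 + p_d*90.803630] = 61.257638
  V(2,+0) = exp(-r*dt) * [p_u*0.000000 + p_m*15.000000 + p_d*64.812971] = 22.099886
  V(2,+1) = exp(-r*dt) * [p_u*0.000000 + p_m*0.000000 + p_d*15.000000] = 2.870235
  V(2,+2) = exp(-r*dt) * [p_u*0.000000 + p_m*0.000000 + p_d*0.000000] = 0.000000
  V(1,-1) = exp(-r*dt) * [p_u*22.099886 + p_m*61.257638 + p_d*87.227520] = 59.211312
  V(1,+0) = exp(-r*dt) * [p_u*2.870235 + p_m*22.099886 + p_d*61.257638] = 26.388518
  V(1,+1) = exp(-r*dt) * [p_u*0.000000 + p_m*2.870235 + p_d*22.099886] = 6.084492
  V(0,+0) = exp(-r*dt) * [p_u*6.084492 + p_m*26.388518 + p_d*59.211312] = 29.193711


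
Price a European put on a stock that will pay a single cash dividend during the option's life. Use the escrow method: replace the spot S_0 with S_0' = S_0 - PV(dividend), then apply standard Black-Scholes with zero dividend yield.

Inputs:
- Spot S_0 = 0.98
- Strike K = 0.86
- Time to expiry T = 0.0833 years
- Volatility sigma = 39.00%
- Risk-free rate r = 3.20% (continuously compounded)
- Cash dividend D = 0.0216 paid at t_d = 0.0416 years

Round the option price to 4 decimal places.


PV(D) = D * exp(-r * t_d) = 0.0216 * 0.99866969 = 0.02157127
S_0' = S_0 - PV(D) = 0.9800 - 0.02157127 = 0.95842873
d1 = (ln(S_0'/K) + (r + sigma^2/2)*T) / (sigma*sqrt(T)) = 1.04266674
d2 = d1 - sigma*sqrt(T) = 0.93010595
exp(-rT) = 0.99733795
N(-d1) = 0.14855133; N(-d2) = 0.17615811
P = K * exp(-rT) * N(-d2) - S_0' * N(-d1) = 0.8600 * 0.99733795 * 0.17615811 - 0.95842873 * 0.14855133 = 0.0087

Answer: Price = 0.0087


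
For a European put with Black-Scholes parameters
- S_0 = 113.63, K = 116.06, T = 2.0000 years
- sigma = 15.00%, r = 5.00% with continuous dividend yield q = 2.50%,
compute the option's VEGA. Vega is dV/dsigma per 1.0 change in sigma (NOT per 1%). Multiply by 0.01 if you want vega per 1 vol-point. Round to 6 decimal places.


d1 = 0.2420202933; d2 = 0.0298882589
phi(d1) = 0.3874279262; exp(-qT) = 0.9512294245; exp(-rT) = 0.9048374180
Vega = S * exp(-qT) * phi(d1) * sqrt(T) = 113.6300 * 0.9512294245 * 0.3874279262 * 1.4142135624 = 59.222154

Answer: Vega = 59.222154


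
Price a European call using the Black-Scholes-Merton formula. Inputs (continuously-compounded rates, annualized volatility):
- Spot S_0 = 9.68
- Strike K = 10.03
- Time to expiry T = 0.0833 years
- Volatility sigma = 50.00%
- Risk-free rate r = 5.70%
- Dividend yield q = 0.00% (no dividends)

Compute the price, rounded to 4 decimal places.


d1 = (ln(S/K) + (r - q + 0.5*sigma^2) * T) / (sigma * sqrt(T)) = -0.14107328
d2 = d1 - sigma * sqrt(T) = -0.28538197
exp(-rT) = 0.99526315; exp(-qT) = 1.00000000
C = S_0 * exp(-qT) * N(d1) - K * exp(-rT) * N(d2)
N(d1) = 0.44390603; N(d2) = 0.38767576
C = 9.6800 * 1.00000000 * 0.44390603 - 10.0300 * 0.99526315 * 0.38767576 = 0.4270

Answer: Price = 0.4270


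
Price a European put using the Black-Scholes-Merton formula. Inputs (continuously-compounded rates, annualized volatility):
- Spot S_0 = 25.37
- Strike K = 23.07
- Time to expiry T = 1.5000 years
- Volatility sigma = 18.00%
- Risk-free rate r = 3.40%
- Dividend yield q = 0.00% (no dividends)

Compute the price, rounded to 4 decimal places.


d1 = (ln(S/K) + (r - q + 0.5*sigma^2) * T) / (sigma * sqrt(T)) = 0.77265208
d2 = d1 - sigma * sqrt(T) = 0.55219800
exp(-rT) = 0.95027867; exp(-qT) = 1.00000000
P = K * exp(-rT) * N(-d2) - S_0 * exp(-qT) * N(-d1)
N(-d1) = 0.21986416; N(-d2) = 0.29040635
P = 23.0700 * 0.95027867 * 0.29040635 - 25.3700 * 1.00000000 * 0.21986416 = 0.7886

Answer: Price = 0.7886


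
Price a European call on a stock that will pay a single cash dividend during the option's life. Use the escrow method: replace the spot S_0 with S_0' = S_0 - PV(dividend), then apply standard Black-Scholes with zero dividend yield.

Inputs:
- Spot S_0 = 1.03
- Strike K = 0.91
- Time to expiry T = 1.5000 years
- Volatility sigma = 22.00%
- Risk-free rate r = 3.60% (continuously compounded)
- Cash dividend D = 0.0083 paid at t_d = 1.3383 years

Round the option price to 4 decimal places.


PV(D) = D * exp(-r * t_d) = 0.0083 * 0.95296338 = 0.00790960
S_0' = S_0 - PV(D) = 1.0300 - 0.00790960 = 1.02209040
d1 = (ln(S_0'/K) + (r + sigma^2/2)*T) / (sigma*sqrt(T)) = 0.76624725
d2 = d1 - sigma*sqrt(T) = 0.49680338
exp(-rT) = 0.94743211
N(d1) = 0.77823540; N(d2) = 0.69033614
C = S_0' * N(d1) - K * exp(-rT) * N(d2) = 1.02209040 * 0.77823540 - 0.9100 * 0.94743211 * 0.69033614 = 0.2002

Answer: Price = 0.2002


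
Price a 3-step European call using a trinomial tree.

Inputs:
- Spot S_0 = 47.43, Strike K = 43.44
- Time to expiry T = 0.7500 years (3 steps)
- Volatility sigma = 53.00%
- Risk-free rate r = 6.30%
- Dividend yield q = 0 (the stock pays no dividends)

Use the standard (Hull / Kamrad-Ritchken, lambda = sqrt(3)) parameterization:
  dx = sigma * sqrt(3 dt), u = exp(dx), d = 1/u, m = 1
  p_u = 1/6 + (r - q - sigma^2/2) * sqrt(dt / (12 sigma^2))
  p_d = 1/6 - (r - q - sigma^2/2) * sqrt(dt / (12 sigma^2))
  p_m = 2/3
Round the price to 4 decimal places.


Answer: Price = V(0,0) = 11.2283

Derivation:
dt = T/N = 0.250000; dx = sigma*sqrt(3*dt) = 0.458993
u = exp(dx) = 1.582480; d = 1/u = 0.631919
p_u = 0.145574, p_m = 0.666667, p_d = 0.187759
Discount per step: exp(-r*dt) = 0.984373
Stock lattice S(k, j) with j the centered position index:
  k=0: S(0,+0) = 47.4300
  k=1: S(1,-1) = 29.9719; S(1,+0) = 47.4300; S(1,+1) = 75.0570
  k=2: S(2,-2) = 18.9398; S(2,-1) = 29.9719; S(2,+0) = 47.4300; S(2,+1) = 75.0570; S(2,+2) = 118.7763
  k=3: S(3,-3) = 11.9685; S(3,-2) = 18.9398; S(3,-1) = 29.9719; S(3,+0) = 47.4300; S(3,+1) = 75.0570; S(3,+2) = 118.7763; S(3,+3) = 187.9612
Terminal payoffs V(N, j) = max(S_T - K, 0):
  V(3,-3) = 0.000000; V(3,-2) = 0.000000; V(3,-1) = 0.000000; V(3,+0) = 3.990000; V(3,+1) = 31.617043; V(3,+2) = 75.336297; V(3,+3) = 144.521157
Backward induction: V(k, j) = exp(-r*dt) * [p_u * V(k+1, j+1) + p_m * V(k+1, j) + p_d * V(k+1, j-1)]
  V(2,-2) = exp(-r*dt) * [p_u*0.000000 + p_m*0.000000 + p_d*0.000000] = 0.000000
  V(2,-1) = exp(-r*dt) * [p_u*3.990000 + p_m*0.000000 + p_d*0.000000] = 0.571765
  V(2,+0) = exp(-r*dt) * [p_u*31.617043 + p_m*3.990000 + p_d*0.000000] = 7.149139
  V(2,+1) = exp(-r*dt) * [p_u*75.336297 + p_m*31.617043 + p_d*3.990000] = 32.281755
  V(2,+2) = exp(-r*dt) * [p_u*144.521157 + p_m*75.336297 + p_d*31.617043] = 75.992790
  V(1,-1) = exp(-r*dt) * [p_u*7.149139 + p_m*0.571765 + p_d*0.000000] = 1.399688
  V(1,+0) = exp(-r*dt) * [p_u*32.281755 + p_m*7.149139 + p_d*0.571765] = 9.423250
  V(1,+1) = exp(-r*dt) * [p_u*75.992790 + p_m*32.281755 + p_d*7.149139] = 33.395934
  V(0,+0) = exp(-r*dt) * [p_u*33.395934 + p_m*9.423250 + p_d*1.399688] = 11.228315


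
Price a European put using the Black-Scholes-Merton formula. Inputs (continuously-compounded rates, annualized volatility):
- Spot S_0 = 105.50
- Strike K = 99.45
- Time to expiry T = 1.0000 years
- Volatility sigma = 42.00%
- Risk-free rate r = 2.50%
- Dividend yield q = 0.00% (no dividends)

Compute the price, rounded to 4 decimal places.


d1 = (ln(S/K) + (r - q + 0.5*sigma^2) * T) / (sigma * sqrt(T)) = 0.41013321
d2 = d1 - sigma * sqrt(T) = -0.00986679
exp(-rT) = 0.97530991; exp(-qT) = 1.00000000
P = K * exp(-rT) * N(-d2) - S_0 * exp(-qT) * N(-d1)
N(-d1) = 0.34085412; N(-d2) = 0.50393622
P = 99.4500 * 0.97530991 * 0.50393622 - 105.5000 * 1.00000000 * 0.34085412 = 12.9190

Answer: Price = 12.9190


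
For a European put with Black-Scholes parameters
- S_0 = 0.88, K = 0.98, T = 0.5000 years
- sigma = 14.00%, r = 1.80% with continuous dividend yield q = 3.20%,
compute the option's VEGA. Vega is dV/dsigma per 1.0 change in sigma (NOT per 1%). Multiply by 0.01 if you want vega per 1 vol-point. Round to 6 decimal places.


Answer: Vega = 0.132169

Derivation:
d1 = -1.1084470965; d2 = -1.2074420459
phi(d1) = 0.2158296120; exp(-qT) = 0.9841273201; exp(-rT) = 0.9910403788
Vega = S * exp(-qT) * phi(d1) * sqrt(T) = 0.8800 * 0.9841273201 * 0.2158296120 * 0.7071067812 = 0.132169


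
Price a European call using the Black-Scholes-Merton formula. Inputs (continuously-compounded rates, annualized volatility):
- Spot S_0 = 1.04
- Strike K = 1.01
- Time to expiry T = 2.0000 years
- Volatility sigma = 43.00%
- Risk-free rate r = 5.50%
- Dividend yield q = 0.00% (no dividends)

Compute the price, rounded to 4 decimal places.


Answer: Price = 0.3058

Derivation:
d1 = (ln(S/K) + (r - q + 0.5*sigma^2) * T) / (sigma * sqrt(T)) = 0.53307692
d2 = d1 - sigma * sqrt(T) = -0.07503491
exp(-rT) = 0.89583414; exp(-qT) = 1.00000000
C = S_0 * exp(-qT) * N(d1) - K * exp(-rT) * N(d2)
N(d1) = 0.70300983; N(d2) = 0.47009347
C = 1.0400 * 1.00000000 * 0.70300983 - 1.0100 * 0.89583414 * 0.47009347 = 0.3058


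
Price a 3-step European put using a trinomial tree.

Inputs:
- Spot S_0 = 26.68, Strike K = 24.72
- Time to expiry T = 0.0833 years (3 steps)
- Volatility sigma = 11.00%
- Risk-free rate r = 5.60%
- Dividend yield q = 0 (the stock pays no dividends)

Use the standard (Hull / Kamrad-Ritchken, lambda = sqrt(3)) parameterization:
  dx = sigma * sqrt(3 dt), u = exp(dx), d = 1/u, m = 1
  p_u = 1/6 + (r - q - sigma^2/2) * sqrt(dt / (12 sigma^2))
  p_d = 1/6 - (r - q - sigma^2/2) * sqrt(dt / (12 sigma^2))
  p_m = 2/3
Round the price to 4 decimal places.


dt = T/N = 0.027767; dx = sigma*sqrt(3*dt) = 0.031748
u = exp(dx) = 1.032257; d = 1/u = 0.968751
p_u = 0.188510, p_m = 0.666667, p_d = 0.144824
Discount per step: exp(-r*dt) = 0.998446
Stock lattice S(k, j) with j the centered position index:
  k=0: S(0,+0) = 26.6800
  k=1: S(1,-1) = 25.8463; S(1,+0) = 26.6800; S(1,+1) = 27.5406
  k=2: S(2,-2) = 25.0386; S(2,-1) = 25.8463; S(2,+0) = 26.6800; S(2,+1) = 27.5406; S(2,+2) = 28.4290
  k=3: S(3,-3) = 24.2562; S(3,-2) = 25.0386; S(3,-1) = 25.8463; S(3,+0) = 26.6800; S(3,+1) = 27.5406; S(3,+2) = 28.4290; S(3,+3) = 29.3461
Terminal payoffs V(N, j) = max(K - S_T, 0):
  V(3,-3) = 0.463843; V(3,-2) = 0.000000; V(3,-1) = 0.000000; V(3,+0) = 0.000000; V(3,+1) = 0.000000; V(3,+2) = 0.000000; V(3,+3) = 0.000000
Backward induction: V(k, j) = exp(-r*dt) * [p_u * V(k+1, j+1) + p_m * V(k+1, j) + p_d * V(k+1, j-1)]
  V(2,-2) = exp(-r*dt) * [p_u*0.000000 + p_m*0.000000 + p_d*0.463843] = 0.067071
  V(2,-1) = exp(-r*dt) * [p_u*0.000000 + p_m*0.000000 + p_d*0.000000] = 0.000000
  V(2,+0) = exp(-r*dt) * [p_u*0.000000 + p_m*0.000000 + p_d*0.000000] = 0.000000
  V(2,+1) = exp(-r*dt) * [p_u*0.000000 + p_m*0.000000 + p_d*0.000000] = 0.000000
  V(2,+2) = exp(-r*dt) * [p_u*0.000000 + p_m*0.000000 + p_d*0.000000] = 0.000000
  V(1,-1) = exp(-r*dt) * [p_u*0.000000 + p_m*0.000000 + p_d*0.067071] = 0.009698
  V(1,+0) = exp(-r*dt) * [p_u*0.000000 + p_m*0.000000 + p_d*0.000000] = 0.000000
  V(1,+1) = exp(-r*dt) * [p_u*0.000000 + p_m*0.000000 + p_d*0.000000] = 0.000000
  V(0,+0) = exp(-r*dt) * [p_u*0.000000 + p_m*0.000000 + p_d*0.009698] = 0.001402

Answer: Price = V(0,0) = 0.0014


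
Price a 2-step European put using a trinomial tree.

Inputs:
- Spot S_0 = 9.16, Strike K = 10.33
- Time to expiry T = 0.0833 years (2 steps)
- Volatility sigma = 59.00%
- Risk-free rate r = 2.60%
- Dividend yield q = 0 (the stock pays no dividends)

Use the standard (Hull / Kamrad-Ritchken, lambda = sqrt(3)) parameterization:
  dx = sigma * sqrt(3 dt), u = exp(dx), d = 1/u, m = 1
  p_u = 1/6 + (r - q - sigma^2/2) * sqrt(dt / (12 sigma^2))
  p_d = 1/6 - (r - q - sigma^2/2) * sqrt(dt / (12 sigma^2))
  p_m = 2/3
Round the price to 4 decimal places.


Answer: Price = V(0,0) = 1.4230

Derivation:
dt = T/N = 0.041650; dx = sigma*sqrt(3*dt) = 0.208555
u = exp(dx) = 1.231896; d = 1/u = 0.811757
p_u = 0.151883, p_m = 0.666667, p_d = 0.181450
Discount per step: exp(-r*dt) = 0.998918
Stock lattice S(k, j) with j the centered position index:
  k=0: S(0,+0) = 9.1600
  k=1: S(1,-1) = 7.4357; S(1,+0) = 9.1600; S(1,+1) = 11.2842
  k=2: S(2,-2) = 6.0360; S(2,-1) = 7.4357; S(2,+0) = 9.1600; S(2,+1) = 11.2842; S(2,+2) = 13.9009
Terminal payoffs V(N, j) = max(K - S_T, 0):
  V(2,-2) = 4.294030; V(2,-1) = 2.894310; V(2,+0) = 1.170000; V(2,+1) = 0.000000; V(2,+2) = 0.000000
Backward induction: V(k, j) = exp(-r*dt) * [p_u * V(k+1, j+1) + p_m * V(k+1, j) + p_d * V(k+1, j-1)]
  V(1,-1) = exp(-r*dt) * [p_u*1.170000 + p_m*2.894310 + p_d*4.294030] = 2.883271
  V(1,+0) = exp(-r*dt) * [p_u*0.000000 + p_m*1.170000 + p_d*2.894310] = 1.303760
  V(1,+1) = exp(-r*dt) * [p_u*0.000000 + p_m*0.000000 + p_d*1.170000] = 0.212067
  V(0,+0) = exp(-r*dt) * [p_u*0.212067 + p_m*1.303760 + p_d*2.883271] = 1.423011


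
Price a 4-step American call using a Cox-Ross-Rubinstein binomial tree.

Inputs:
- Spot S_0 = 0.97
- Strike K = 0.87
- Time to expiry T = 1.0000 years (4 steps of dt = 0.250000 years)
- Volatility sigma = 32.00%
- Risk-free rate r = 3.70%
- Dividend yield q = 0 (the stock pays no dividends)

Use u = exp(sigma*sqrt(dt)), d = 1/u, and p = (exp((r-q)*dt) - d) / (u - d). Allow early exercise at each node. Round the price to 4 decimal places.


Answer: Price = V(0,0) = 0.1968

Derivation:
dt = T/N = 0.250000
u = exp(sigma*sqrt(dt)) = 1.173511; d = 1/u = 0.852144
p = (exp((r-q)*dt) - d) / (u - d) = 0.489002
Discount per step: exp(-r*dt) = 0.990793
Stock lattice S(k, i) with i counting down-moves:
  k=0: S(0,0) = 0.9700
  k=1: S(1,0) = 1.1383; S(1,1) = 0.8266
  k=2: S(2,0) = 1.3358; S(2,1) = 0.9700; S(2,2) = 0.7044
  k=3: S(3,0) = 1.5676; S(3,1) = 1.1383; S(3,2) = 0.8266; S(3,3) = 0.6002
  k=4: S(4,0) = 1.8396; S(4,1) = 1.3358; S(4,2) = 0.9700; S(4,3) = 0.7044; S(4,4) = 0.5115
Terminal payoffs V(N, i) = max(S_T - K, 0):
  V(4,0) = 0.969586; V(4,1) = 0.465814; V(4,2) = 0.100000; V(4,3) = 0.000000; V(4,4) = 0.000000
Backward induction: V(k, i) = exp(-r*dt) * [p * V(k+1, i) + (1-p) * V(k+1, i+1)]; then take max(V_cont, immediate exercise) for American.
  V(3,0) = exp(-r*dt) * [p*0.969586 + (1-p)*0.465814] = 0.705603; exercise = 0.697592; V(3,0) = max -> 0.705603
  V(3,1) = exp(-r*dt) * [p*0.465814 + (1-p)*0.100000] = 0.276316; exercise = 0.268306; V(3,1) = max -> 0.276316
  V(3,2) = exp(-r*dt) * [p*0.100000 + (1-p)*0.000000] = 0.048450; exercise = 0.000000; V(3,2) = max -> 0.048450
  V(3,3) = exp(-r*dt) * [p*0.000000 + (1-p)*0.000000] = 0.000000; exercise = 0.000000; V(3,3) = max -> 0.000000
  V(2,0) = exp(-r*dt) * [p*0.705603 + (1-p)*0.276316] = 0.481761; exercise = 0.465814; V(2,0) = max -> 0.481761
  V(2,1) = exp(-r*dt) * [p*0.276316 + (1-p)*0.048450] = 0.158405; exercise = 0.100000; V(2,1) = max -> 0.158405
  V(2,2) = exp(-r*dt) * [p*0.048450 + (1-p)*0.000000] = 0.023474; exercise = 0.000000; V(2,2) = max -> 0.023474
  V(1,0) = exp(-r*dt) * [p*0.481761 + (1-p)*0.158405] = 0.313612; exercise = 0.268306; V(1,0) = max -> 0.313612
  V(1,1) = exp(-r*dt) * [p*0.158405 + (1-p)*0.023474] = 0.088632; exercise = 0.000000; V(1,1) = max -> 0.088632
  V(0,0) = exp(-r*dt) * [p*0.313612 + (1-p)*0.088632] = 0.196819; exercise = 0.100000; V(0,0) = max -> 0.196819


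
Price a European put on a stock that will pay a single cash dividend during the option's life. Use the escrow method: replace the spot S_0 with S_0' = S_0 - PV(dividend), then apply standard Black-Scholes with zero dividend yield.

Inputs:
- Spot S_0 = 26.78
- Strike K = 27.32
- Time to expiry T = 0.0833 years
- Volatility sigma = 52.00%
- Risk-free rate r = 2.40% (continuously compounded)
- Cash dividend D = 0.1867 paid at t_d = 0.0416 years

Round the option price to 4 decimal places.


PV(D) = D * exp(-r * t_d) = 0.1867 * 0.99900210 = 0.18651369
S_0' = S_0 - PV(D) = 26.7800 - 0.18651369 = 26.59348631
d1 = (ln(S_0'/K) + (r + sigma^2/2)*T) / (sigma*sqrt(T)) = -0.09122647
d2 = d1 - sigma*sqrt(T) = -0.24130752
exp(-rT) = 0.99800280
N(-d1) = 0.53634368; N(-d2) = 0.59534161
P = K * exp(-rT) * N(-d2) - S_0' * N(-d1) = 27.3200 * 0.99800280 * 0.59534161 - 26.59348631 * 0.53634368 = 1.9690

Answer: Price = 1.9690


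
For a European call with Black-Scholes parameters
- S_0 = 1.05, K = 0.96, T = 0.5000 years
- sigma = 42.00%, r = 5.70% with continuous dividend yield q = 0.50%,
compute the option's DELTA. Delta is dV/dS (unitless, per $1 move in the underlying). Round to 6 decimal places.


d1 = 0.5377788117; d2 = 0.2407939636
phi(d1) = 0.3452309870; exp(-qT) = 0.9975031224; exp(-rT) = 0.9719022941
N(d1) = 0.7046351192
Delta = exp(-qT) * N(d1) = 0.9975031224 * 0.7046351192 = 0.702876

Answer: Delta = 0.702876


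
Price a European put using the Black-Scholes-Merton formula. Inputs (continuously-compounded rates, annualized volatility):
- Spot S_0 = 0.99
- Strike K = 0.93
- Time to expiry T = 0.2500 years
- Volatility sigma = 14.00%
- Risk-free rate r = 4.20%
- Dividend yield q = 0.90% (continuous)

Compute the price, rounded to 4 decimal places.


d1 = (ln(S/K) + (r - q + 0.5*sigma^2) * T) / (sigma * sqrt(T)) = 1.04600510
d2 = d1 - sigma * sqrt(T) = 0.97600510
exp(-rT) = 0.98955493; exp(-qT) = 0.99775253
P = K * exp(-rT) * N(-d2) - S_0 * exp(-qT) * N(-d1)
N(-d1) = 0.14777934; N(-d2) = 0.16453097
P = 0.9300 * 0.98955493 * 0.16453097 - 0.9900 * 0.99775253 * 0.14777934 = 0.0054

Answer: Price = 0.0054


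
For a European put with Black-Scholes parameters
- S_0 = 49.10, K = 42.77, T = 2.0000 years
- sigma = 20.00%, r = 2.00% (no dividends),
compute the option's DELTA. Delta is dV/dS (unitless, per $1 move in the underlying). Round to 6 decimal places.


d1 = 0.7708245712; d2 = 0.4879818587
phi(d1) = 0.2964064001; exp(-qT) = 1.0000000000; exp(-rT) = 0.9607894392
N(-d1) = 0.2204054605
Delta = -exp(-qT) * N(-d1) = -1.0000000000 * 0.2204054605 = -0.220405

Answer: Delta = -0.220405


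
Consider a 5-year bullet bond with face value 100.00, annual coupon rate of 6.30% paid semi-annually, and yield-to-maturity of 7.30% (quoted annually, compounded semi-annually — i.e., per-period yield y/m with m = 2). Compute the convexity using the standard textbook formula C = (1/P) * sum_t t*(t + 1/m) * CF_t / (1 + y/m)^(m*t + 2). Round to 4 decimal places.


Answer: Convexity = 21.2108

Derivation:
Coupon per period c = face * coupon_rate / m = 3.150000
Periods per year m = 2; per-period yield y/m = 0.036500
Number of cashflows N = 10
Cashflows (t years, CF_t, discount factor 1/(1+y/m)^(m*t), PV):
  t = 0.5000: CF_t = 3.150000, DF = 0.964785, PV = 3.039074
  t = 1.0000: CF_t = 3.150000, DF = 0.930811, PV = 2.932054
  t = 1.5000: CF_t = 3.150000, DF = 0.898033, PV = 2.828803
  t = 2.0000: CF_t = 3.150000, DF = 0.866409, PV = 2.729187
  t = 2.5000: CF_t = 3.150000, DF = 0.835898, PV = 2.633080
  t = 3.0000: CF_t = 3.150000, DF = 0.806462, PV = 2.540357
  t = 3.5000: CF_t = 3.150000, DF = 0.778063, PV = 2.450899
  t = 4.0000: CF_t = 3.150000, DF = 0.750664, PV = 2.364591
  t = 4.5000: CF_t = 3.150000, DF = 0.724230, PV = 2.281323
  t = 5.0000: CF_t = 103.150000, DF = 0.698726, PV = 72.073592
Price P = sum_t PV_t = 95.872960
Convexity numerator sum_t t*(t + 1/m) * CF_t / (1+y/m)^(m*t + 2):
  t = 0.5000: term = 1.414401
  t = 1.0000: term = 4.093781
  t = 1.5000: term = 7.899239
  t = 2.0000: term = 12.701784
  t = 2.5000: term = 18.381742
  t = 3.0000: term = 24.828210
  t = 3.5000: term = 31.938523
  t = 4.0000: term = 39.617767
  t = 4.5000: term = 47.778301
  t = 5.0000: term = 1844.889032
Convexity = (1/P) * sum = 2033.542781 / 95.872960 = 21.210806


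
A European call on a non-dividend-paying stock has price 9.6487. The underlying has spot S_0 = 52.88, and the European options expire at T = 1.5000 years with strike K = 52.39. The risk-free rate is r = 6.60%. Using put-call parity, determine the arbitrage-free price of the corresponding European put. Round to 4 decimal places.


Answer: Put price = 4.2206

Derivation:
Put-call parity: C - P = S_0 * exp(-qT) - K * exp(-rT).
S_0 * exp(-qT) = 52.8800 * 1.00000000 = 52.88000000
K * exp(-rT) = 52.3900 * 0.90574271 = 47.45186047
P = C - S*exp(-qT) + K*exp(-rT)
P = 9.6487 - 52.88000000 + 47.45186047 = 4.2206


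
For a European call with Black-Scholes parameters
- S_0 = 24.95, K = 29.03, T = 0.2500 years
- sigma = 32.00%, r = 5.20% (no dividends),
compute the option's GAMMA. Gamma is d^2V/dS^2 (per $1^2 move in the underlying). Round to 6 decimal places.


Answer: Gamma = 0.073416

Derivation:
d1 = -0.7853497240; d2 = -0.9453497240
phi(d1) = 0.2930753231; exp(-qT) = 1.0000000000; exp(-rT) = 0.9870841350
Gamma = exp(-qT) * phi(d1) / (S * sigma * sqrt(T)) = 1.0000000000 * 0.2930753231 / (24.9500 * 0.3200 * 0.5000000000) = 0.073416


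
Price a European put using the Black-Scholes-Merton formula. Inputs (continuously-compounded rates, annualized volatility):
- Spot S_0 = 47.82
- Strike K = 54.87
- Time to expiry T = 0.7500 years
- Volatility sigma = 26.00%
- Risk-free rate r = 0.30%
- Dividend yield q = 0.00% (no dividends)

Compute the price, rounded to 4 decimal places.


d1 = (ln(S/K) + (r - q + 0.5*sigma^2) * T) / (sigma * sqrt(T)) = -0.48818424
d2 = d1 - sigma * sqrt(T) = -0.71335085
exp(-rT) = 0.99775253; exp(-qT) = 1.00000000
P = K * exp(-rT) * N(-d2) - S_0 * exp(-qT) * N(-d1)
N(-d1) = 0.68729033; N(-d2) = 0.76218566
P = 54.8700 * 0.99775253 * 0.76218566 - 47.8200 * 1.00000000 * 0.68729033 = 8.8609

Answer: Price = 8.8609


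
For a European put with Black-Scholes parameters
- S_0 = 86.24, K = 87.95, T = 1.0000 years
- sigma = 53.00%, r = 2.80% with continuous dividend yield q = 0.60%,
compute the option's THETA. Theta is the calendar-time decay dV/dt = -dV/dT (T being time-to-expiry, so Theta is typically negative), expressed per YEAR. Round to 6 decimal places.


d1 = 0.2694634641; d2 = -0.2605365359
phi(d1) = 0.3847183340; exp(-qT) = 0.9940179641; exp(-rT) = 0.9723883668
Theta = -S*exp(-qT)*phi(d1)*sigma/(2*sqrt(T)) + r*K*exp(-rT)*N(-d2) - q*S*exp(-qT)*N(-d1)
N(-d1) = 0.3937865271; N(-d2) = 0.6027750317; sqrt(T) = 1.0000000000
Term 1 = -86.2400 * 0.9940179641 * 0.3847183340 * 0.5300 / (2 * 1.0000000000) = -8.7396036683
Term 2 = 0.0280 * 87.9500 * 0.9723883668 * 0.6027750317 = 1.4434072561
Term 3 = -0.0060 * 86.2400 * 0.9940179641 * 0.3937865271 = -0.2025419956
Theta = -8.7396036683 + (1.4434072561) + (-0.2025419956) = -7.498738

Answer: Theta = -7.498738


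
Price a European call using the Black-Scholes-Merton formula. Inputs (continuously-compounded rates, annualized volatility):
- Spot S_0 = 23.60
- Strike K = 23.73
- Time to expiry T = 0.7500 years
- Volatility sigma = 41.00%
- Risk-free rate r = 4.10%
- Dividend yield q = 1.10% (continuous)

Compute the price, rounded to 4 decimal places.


d1 = (ln(S/K) + (r - q + 0.5*sigma^2) * T) / (sigma * sqrt(T)) = 0.22543174
d2 = d1 - sigma * sqrt(T) = -0.12963868
exp(-rT) = 0.96971797; exp(-qT) = 0.99178394
C = S_0 * exp(-qT) * N(d1) - K * exp(-rT) * N(d2)
N(d1) = 0.58917829; N(d2) = 0.44842615
C = 23.6000 * 0.99178394 * 0.58917829 - 23.7300 * 0.96971797 * 0.44842615 = 3.4714

Answer: Price = 3.4714


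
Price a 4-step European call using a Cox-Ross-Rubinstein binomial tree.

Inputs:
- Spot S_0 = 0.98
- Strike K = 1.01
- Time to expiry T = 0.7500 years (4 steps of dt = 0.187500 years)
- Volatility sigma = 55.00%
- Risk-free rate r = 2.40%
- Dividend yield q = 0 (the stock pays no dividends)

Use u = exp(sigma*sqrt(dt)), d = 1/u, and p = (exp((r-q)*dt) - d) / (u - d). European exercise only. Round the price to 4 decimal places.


dt = T/N = 0.187500
u = exp(sigma*sqrt(dt)) = 1.268908; d = 1/u = 0.788079
p = (exp((r-q)*dt) - d) / (u - d) = 0.450120
Discount per step: exp(-r*dt) = 0.995510
Stock lattice S(k, i) with i counting down-moves:
  k=0: S(0,0) = 0.9800
  k=1: S(1,0) = 1.2435; S(1,1) = 0.7723
  k=2: S(2,0) = 1.5779; S(2,1) = 0.9800; S(2,2) = 0.6086
  k=3: S(3,0) = 2.0022; S(3,1) = 1.2435; S(3,2) = 0.7723; S(3,3) = 0.4797
  k=4: S(4,0) = 2.5407; S(4,1) = 1.5779; S(4,2) = 0.9800; S(4,3) = 0.6086; S(4,4) = 0.3780
Terminal payoffs V(N, i) = max(S_T - K, 0):
  V(4,0) = 1.530663; V(4,1) = 0.567926; V(4,2) = 0.000000; V(4,3) = 0.000000; V(4,4) = 0.000000
Backward induction: V(k, i) = exp(-r*dt) * [p * V(k+1, i) + (1-p) * V(k+1, i+1)].
  V(3,0) = exp(-r*dt) * [p*1.530663 + (1-p)*0.567926] = 0.996778
  V(3,1) = exp(-r*dt) * [p*0.567926 + (1-p)*0.000000] = 0.254487
  V(3,2) = exp(-r*dt) * [p*0.000000 + (1-p)*0.000000] = 0.000000
  V(3,3) = exp(-r*dt) * [p*0.000000 + (1-p)*0.000000] = 0.000000
  V(2,0) = exp(-r*dt) * [p*0.996778 + (1-p)*0.254487] = 0.585965
  V(2,1) = exp(-r*dt) * [p*0.254487 + (1-p)*0.000000] = 0.114036
  V(2,2) = exp(-r*dt) * [p*0.000000 + (1-p)*0.000000] = 0.000000
  V(1,0) = exp(-r*dt) * [p*0.585965 + (1-p)*0.114036] = 0.324995
  V(1,1) = exp(-r*dt) * [p*0.114036 + (1-p)*0.000000] = 0.051099
  V(0,0) = exp(-r*dt) * [p*0.324995 + (1-p)*0.051099] = 0.173602

Answer: Price = V(0,0) = 0.1736


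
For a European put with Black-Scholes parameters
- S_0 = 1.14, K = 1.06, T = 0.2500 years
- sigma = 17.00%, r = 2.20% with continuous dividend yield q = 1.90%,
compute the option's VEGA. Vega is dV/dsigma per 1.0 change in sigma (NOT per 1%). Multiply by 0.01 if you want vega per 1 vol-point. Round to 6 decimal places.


d1 = 0.9073159327; d2 = 0.8223159327
phi(d1) = 0.2643319355; exp(-qT) = 0.9952612634; exp(-rT) = 0.9945150973
Vega = S * exp(-qT) * phi(d1) * sqrt(T) = 1.1400 * 0.9952612634 * 0.2643319355 * 0.5000000000 = 0.149955

Answer: Vega = 0.149955


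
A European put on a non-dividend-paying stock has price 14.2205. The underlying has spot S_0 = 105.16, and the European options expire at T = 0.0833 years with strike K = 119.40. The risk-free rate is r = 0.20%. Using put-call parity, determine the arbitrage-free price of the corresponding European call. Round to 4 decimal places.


Answer: Call price = 0.0004

Derivation:
Put-call parity: C - P = S_0 * exp(-qT) - K * exp(-rT).
S_0 * exp(-qT) = 105.1600 * 1.00000000 = 105.16000000
K * exp(-rT) = 119.4000 * 0.99983341 = 119.38010962
C = P + S*exp(-qT) - K*exp(-rT)
C = 14.2205 + 105.16000000 - 119.38010962 = 0.0004


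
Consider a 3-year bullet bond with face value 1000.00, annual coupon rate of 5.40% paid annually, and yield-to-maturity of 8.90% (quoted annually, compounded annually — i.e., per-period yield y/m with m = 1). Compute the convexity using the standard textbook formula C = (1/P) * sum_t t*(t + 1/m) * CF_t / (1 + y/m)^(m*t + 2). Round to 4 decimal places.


Coupon per period c = face * coupon_rate / m = 54.000000
Periods per year m = 1; per-period yield y/m = 0.089000
Number of cashflows N = 3
Cashflows (t years, CF_t, discount factor 1/(1+y/m)^(m*t), PV):
  t = 1.0000: CF_t = 54.000000, DF = 0.918274, PV = 49.586777
  t = 2.0000: CF_t = 54.000000, DF = 0.843226, PV = 45.534230
  t = 3.0000: CF_t = 1054.000000, DF = 0.774313, PV = 816.125545
Price P = sum_t PV_t = 911.246552
Convexity numerator sum_t t*(t + 1/m) * CF_t / (1+y/m)^(m*t + 2):
  t = 1.0000: term = 83.625767
  t = 2.0000: term = 230.374015
  t = 3.0000: term = 8258.144126
Convexity = (1/P) * sum = 8572.143908 / 911.246552 = 9.407052

Answer: Convexity = 9.4071


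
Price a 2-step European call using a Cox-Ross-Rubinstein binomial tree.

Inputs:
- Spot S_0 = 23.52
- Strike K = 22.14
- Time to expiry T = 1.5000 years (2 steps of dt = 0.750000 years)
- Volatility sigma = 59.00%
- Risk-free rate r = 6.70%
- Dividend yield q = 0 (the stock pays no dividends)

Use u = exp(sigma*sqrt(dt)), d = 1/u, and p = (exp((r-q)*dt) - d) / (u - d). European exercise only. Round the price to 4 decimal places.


dt = T/N = 0.750000
u = exp(sigma*sqrt(dt)) = 1.666882; d = 1/u = 0.599922
p = (exp((r-q)*dt) - d) / (u - d) = 0.423269
Discount per step: exp(-r*dt) = 0.950992
Stock lattice S(k, i) with i counting down-moves:
  k=0: S(0,0) = 23.5200
  k=1: S(1,0) = 39.2051; S(1,1) = 14.1102
  k=2: S(2,0) = 65.3502; S(2,1) = 23.5200; S(2,2) = 8.4650
Terminal payoffs V(N, i) = max(S_T - K, 0):
  V(2,0) = 43.210239; V(2,1) = 1.380000; V(2,2) = 0.000000
Backward induction: V(k, i) = exp(-r*dt) * [p * V(k+1, i) + (1-p) * V(k+1, i+1)].
  V(1,0) = exp(-r*dt) * [p*43.210239 + (1-p)*1.380000] = 18.150116
  V(1,1) = exp(-r*dt) * [p*1.380000 + (1-p)*0.000000] = 0.555486
  V(0,0) = exp(-r*dt) * [p*18.150116 + (1-p)*0.555486] = 7.610554

Answer: Price = V(0,0) = 7.6106


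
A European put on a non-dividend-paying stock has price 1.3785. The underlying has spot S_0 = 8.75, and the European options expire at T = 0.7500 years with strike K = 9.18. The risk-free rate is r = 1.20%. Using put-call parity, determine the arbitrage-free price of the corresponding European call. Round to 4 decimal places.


Put-call parity: C - P = S_0 * exp(-qT) - K * exp(-rT).
S_0 * exp(-qT) = 8.7500 * 1.00000000 = 8.75000000
K * exp(-rT) = 9.1800 * 0.99104038 = 9.09775068
C = P + S*exp(-qT) - K*exp(-rT)
C = 1.3785 + 8.75000000 - 9.09775068 = 1.0307

Answer: Call price = 1.0307


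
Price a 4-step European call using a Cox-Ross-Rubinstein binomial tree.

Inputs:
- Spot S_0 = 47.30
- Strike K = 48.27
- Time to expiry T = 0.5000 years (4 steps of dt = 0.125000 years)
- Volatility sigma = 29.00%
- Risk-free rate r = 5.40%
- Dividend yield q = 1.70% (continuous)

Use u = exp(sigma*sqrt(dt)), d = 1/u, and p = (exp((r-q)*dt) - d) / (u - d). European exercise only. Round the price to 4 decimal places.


dt = T/N = 0.125000
u = exp(sigma*sqrt(dt)) = 1.107971; d = 1/u = 0.902551
p = (exp((r-q)*dt) - d) / (u - d) = 0.496957
Discount per step: exp(-r*dt) = 0.993273
Stock lattice S(k, i) with i counting down-moves:
  k=0: S(0,0) = 47.3000
  k=1: S(1,0) = 52.4070; S(1,1) = 42.6906
  k=2: S(2,0) = 58.0655; S(2,1) = 47.3000; S(2,2) = 38.5305
  k=3: S(3,0) = 64.3349; S(3,1) = 52.4070; S(3,2) = 42.6906; S(3,3) = 34.7757
  k=4: S(4,0) = 71.2812; S(4,1) = 58.0655; S(4,2) = 47.3000; S(4,3) = 38.5305; S(4,4) = 31.3868
Terminal payoffs V(N, i) = max(S_T - K, 0):
  V(4,0) = 23.011172; V(4,1) = 9.795476; V(4,2) = 0.000000; V(4,3) = 0.000000; V(4,4) = 0.000000
Backward induction: V(k, i) = exp(-r*dt) * [p * V(k+1, i) + (1-p) * V(k+1, i+1)].
  V(3,0) = exp(-r*dt) * [p*23.011172 + (1-p)*9.795476] = 16.253026
  V(3,1) = exp(-r*dt) * [p*9.795476 + (1-p)*0.000000] = 4.835180
  V(3,2) = exp(-r*dt) * [p*0.000000 + (1-p)*0.000000] = 0.000000
  V(3,3) = exp(-r*dt) * [p*0.000000 + (1-p)*0.000000] = 0.000000
  V(2,0) = exp(-r*dt) * [p*16.253026 + (1-p)*4.835180] = 10.438657
  V(2,1) = exp(-r*dt) * [p*4.835180 + (1-p)*0.000000] = 2.386711
  V(2,2) = exp(-r*dt) * [p*0.000000 + (1-p)*0.000000] = 0.000000
  V(1,0) = exp(-r*dt) * [p*10.438657 + (1-p)*2.386711] = 6.345204
  V(1,1) = exp(-r*dt) * [p*2.386711 + (1-p)*0.000000] = 1.178113
  V(0,0) = exp(-r*dt) * [p*6.345204 + (1-p)*1.178113] = 3.720734

Answer: Price = V(0,0) = 3.7207


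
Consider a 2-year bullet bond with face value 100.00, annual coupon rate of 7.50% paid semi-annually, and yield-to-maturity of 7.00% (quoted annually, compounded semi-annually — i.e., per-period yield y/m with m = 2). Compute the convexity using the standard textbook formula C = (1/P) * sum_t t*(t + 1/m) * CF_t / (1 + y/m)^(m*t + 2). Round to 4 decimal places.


Coupon per period c = face * coupon_rate / m = 3.750000
Periods per year m = 2; per-period yield y/m = 0.035000
Number of cashflows N = 4
Cashflows (t years, CF_t, discount factor 1/(1+y/m)^(m*t), PV):
  t = 0.5000: CF_t = 3.750000, DF = 0.966184, PV = 3.623188
  t = 1.0000: CF_t = 3.750000, DF = 0.933511, PV = 3.500665
  t = 1.5000: CF_t = 3.750000, DF = 0.901943, PV = 3.382285
  t = 2.0000: CF_t = 103.750000, DF = 0.871442, PV = 90.412131
Price P = sum_t PV_t = 100.918270
Convexity numerator sum_t t*(t + 1/m) * CF_t / (1+y/m)^(m*t + 2):
  t = 0.5000: term = 1.691143
  t = 1.0000: term = 4.901863
  t = 1.5000: term = 9.472198
  t = 2.0000: term = 422.003459
Convexity = (1/P) * sum = 438.068662 / 100.918270 = 4.340826

Answer: Convexity = 4.3408


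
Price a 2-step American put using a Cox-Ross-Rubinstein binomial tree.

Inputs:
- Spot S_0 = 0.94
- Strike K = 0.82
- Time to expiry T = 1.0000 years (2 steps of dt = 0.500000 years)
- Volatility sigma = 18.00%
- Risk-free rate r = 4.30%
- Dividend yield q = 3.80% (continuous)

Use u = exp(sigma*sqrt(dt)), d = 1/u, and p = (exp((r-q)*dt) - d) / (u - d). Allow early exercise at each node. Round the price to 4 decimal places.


dt = T/N = 0.500000
u = exp(sigma*sqrt(dt)) = 1.135734; d = 1/u = 0.880488
p = (exp((r-q)*dt) - d) / (u - d) = 0.478030
Discount per step: exp(-r*dt) = 0.978729
Stock lattice S(k, i) with i counting down-moves:
  k=0: S(0,0) = 0.9400
  k=1: S(1,0) = 1.0676; S(1,1) = 0.8277
  k=2: S(2,0) = 1.2125; S(2,1) = 0.9400; S(2,2) = 0.7287
Terminal payoffs V(N, i) = max(K - S_T, 0):
  V(2,0) = 0.000000; V(2,1) = 0.000000; V(2,2) = 0.091257
Backward induction: V(k, i) = exp(-r*dt) * [p * V(k+1, i) + (1-p) * V(k+1, i+1)]; then take max(V_cont, immediate exercise) for American.
  V(1,0) = exp(-r*dt) * [p*0.000000 + (1-p)*0.000000] = 0.000000; exercise = 0.000000; V(1,0) = max -> 0.000000
  V(1,1) = exp(-r*dt) * [p*0.000000 + (1-p)*0.091257] = 0.046620; exercise = 0.000000; V(1,1) = max -> 0.046620
  V(0,0) = exp(-r*dt) * [p*0.000000 + (1-p)*0.046620] = 0.023817; exercise = 0.000000; V(0,0) = max -> 0.023817

Answer: Price = V(0,0) = 0.0238
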